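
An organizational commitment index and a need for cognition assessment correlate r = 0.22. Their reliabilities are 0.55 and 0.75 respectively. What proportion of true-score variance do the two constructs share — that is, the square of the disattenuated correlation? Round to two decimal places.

0.12

Disattenuated r = 0.22 / √(0.55 × 0.75) = 0.22 / 0.6423 = 0.3425.
Shared true-score variance = 0.3425² = 0.1173 ≈ 0.12.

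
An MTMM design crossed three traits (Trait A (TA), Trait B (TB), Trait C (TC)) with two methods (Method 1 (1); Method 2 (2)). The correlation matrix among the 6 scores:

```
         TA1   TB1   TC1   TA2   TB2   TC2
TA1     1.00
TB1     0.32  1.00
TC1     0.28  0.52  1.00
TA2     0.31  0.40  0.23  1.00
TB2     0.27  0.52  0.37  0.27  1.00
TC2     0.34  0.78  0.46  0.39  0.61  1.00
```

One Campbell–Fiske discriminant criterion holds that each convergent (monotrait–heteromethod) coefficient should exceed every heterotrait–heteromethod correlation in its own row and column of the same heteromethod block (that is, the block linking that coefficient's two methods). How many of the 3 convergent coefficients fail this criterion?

3

Checking each validity diagonal entry against its comparison values:
TA (methods 1·2): 0.31 vs {0.27, 0.40, 0.34, 0.23} → fail.
TB (methods 1·2): 0.52 vs {0.40, 0.27, 0.78, 0.37} → fail.
TC (methods 1·2): 0.46 vs {0.23, 0.34, 0.37, 0.78} → fail.
3 of 3 fail.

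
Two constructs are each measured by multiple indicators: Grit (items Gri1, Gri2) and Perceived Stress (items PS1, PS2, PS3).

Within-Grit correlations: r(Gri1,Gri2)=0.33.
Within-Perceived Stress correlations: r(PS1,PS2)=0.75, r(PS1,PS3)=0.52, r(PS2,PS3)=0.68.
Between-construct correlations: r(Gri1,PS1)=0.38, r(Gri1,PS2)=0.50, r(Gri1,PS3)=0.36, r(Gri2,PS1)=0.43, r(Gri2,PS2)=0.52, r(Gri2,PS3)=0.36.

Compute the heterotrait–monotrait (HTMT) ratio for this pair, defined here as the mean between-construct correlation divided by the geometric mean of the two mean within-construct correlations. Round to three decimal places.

Mean between = 2.55/6 = 0.4250.
Mean within-Gri = 0.33/1 = 0.3300; mean within-PS = 1.95/3 = 0.6500.
Geometric mean = √(0.3300 × 0.6500) = 0.4631.
HTMT = 0.4250 / 0.4631 = 0.918.

0.918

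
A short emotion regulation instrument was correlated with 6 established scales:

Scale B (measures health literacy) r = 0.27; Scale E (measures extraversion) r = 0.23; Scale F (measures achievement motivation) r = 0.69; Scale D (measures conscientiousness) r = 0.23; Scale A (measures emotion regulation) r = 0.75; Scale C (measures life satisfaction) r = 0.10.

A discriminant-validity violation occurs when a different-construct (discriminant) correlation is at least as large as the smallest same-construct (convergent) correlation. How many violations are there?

Convergent (same construct = emotion regulation): Scale A.
Smallest convergent = 0.75. Discriminant values: 0.27, 0.23, 0.69, 0.23, 0.10; count ≥ 0.75 → 0.

0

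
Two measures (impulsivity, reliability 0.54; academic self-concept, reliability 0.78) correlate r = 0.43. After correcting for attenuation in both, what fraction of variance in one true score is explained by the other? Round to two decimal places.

0.44

Disattenuated r = 0.43 / √(0.54 × 0.78) = 0.43 / 0.6490 = 0.6626.
Shared true-score variance = 0.6626² = 0.4390 ≈ 0.44.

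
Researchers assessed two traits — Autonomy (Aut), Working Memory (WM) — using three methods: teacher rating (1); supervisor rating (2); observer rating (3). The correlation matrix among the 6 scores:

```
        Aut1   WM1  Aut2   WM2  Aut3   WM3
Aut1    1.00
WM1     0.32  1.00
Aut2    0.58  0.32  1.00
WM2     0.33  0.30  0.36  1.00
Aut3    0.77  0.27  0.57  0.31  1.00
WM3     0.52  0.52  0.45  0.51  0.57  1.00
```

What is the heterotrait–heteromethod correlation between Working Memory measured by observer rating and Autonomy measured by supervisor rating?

0.45

Different traits and methods: r(WM3, Aut2) = 0.45.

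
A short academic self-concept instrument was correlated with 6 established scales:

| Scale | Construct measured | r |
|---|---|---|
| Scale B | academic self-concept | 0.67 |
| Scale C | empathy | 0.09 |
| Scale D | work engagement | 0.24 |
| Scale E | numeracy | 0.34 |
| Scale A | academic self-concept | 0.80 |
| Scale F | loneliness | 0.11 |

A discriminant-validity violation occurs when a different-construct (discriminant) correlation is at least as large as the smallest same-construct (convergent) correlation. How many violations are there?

Convergent (same construct = academic self-concept): Scale B, Scale A.
Smallest convergent = 0.67. Discriminant values: 0.09, 0.24, 0.34, 0.11; count ≥ 0.67 → 0.

0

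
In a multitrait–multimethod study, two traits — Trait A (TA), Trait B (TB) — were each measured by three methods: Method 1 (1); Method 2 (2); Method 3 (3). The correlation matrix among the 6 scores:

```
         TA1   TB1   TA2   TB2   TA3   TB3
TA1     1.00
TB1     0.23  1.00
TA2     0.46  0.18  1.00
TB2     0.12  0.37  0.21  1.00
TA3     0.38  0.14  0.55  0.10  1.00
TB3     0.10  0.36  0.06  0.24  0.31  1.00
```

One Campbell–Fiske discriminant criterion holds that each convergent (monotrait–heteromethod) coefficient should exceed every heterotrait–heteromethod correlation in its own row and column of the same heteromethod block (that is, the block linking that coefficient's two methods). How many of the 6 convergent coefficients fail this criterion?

0

Checking each validity diagonal entry against its comparison values:
TA (methods 1·2): 0.46 vs {0.12, 0.18} → pass.
TA (methods 1·3): 0.38 vs {0.10, 0.14} → pass.
TA (methods 2·3): 0.55 vs {0.06, 0.10} → pass.
TB (methods 1·2): 0.37 vs {0.18, 0.12} → pass.
TB (methods 1·3): 0.36 vs {0.14, 0.10} → pass.
TB (methods 2·3): 0.24 vs {0.10, 0.06} → pass.
0 of 6 fail.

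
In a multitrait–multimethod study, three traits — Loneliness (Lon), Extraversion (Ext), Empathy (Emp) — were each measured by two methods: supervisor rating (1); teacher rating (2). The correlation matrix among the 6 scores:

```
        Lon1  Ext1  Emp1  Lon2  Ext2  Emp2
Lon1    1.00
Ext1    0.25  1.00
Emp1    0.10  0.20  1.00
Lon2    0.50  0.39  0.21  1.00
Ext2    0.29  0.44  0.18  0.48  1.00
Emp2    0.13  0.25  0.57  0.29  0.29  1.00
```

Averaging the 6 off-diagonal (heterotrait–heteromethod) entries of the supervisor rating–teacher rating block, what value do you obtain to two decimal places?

HTHM values (method 1 × method 2): 0.29, 0.13, 0.39, 0.25, 0.21, 0.18; mean = 1.45/6 = 0.24.

0.24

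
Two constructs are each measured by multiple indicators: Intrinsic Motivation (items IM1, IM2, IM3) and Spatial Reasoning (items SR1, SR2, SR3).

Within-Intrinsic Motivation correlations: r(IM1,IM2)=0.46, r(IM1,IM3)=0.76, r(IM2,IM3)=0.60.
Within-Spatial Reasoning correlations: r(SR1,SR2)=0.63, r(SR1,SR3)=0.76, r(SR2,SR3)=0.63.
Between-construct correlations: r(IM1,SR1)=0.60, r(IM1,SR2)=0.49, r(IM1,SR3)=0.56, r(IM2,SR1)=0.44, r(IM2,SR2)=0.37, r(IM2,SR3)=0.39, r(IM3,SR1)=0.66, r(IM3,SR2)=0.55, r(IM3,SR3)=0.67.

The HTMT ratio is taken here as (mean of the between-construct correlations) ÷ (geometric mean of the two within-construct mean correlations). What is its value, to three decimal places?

Mean heterotrait r = 4.73/9 = 0.5256.
Mean within-IM = 1.82/3 = 0.6067; mean within-SR = 2.02/3 = 0.6733.
Geometric mean = √(0.6067 × 0.6733) = 0.6391.
HTMT = 0.5256 / 0.6391 = 0.822.

0.822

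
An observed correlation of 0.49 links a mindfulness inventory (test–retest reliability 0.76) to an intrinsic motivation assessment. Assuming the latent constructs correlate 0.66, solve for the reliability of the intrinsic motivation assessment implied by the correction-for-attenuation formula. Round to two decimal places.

r_true = r_obs / √(r_xx · r_yy) ⇒ 0.66 = 0.49 / √(0.76 · r_yy).
√(0.76 · r_yy) = 0.49 / 0.66 = 0.7424; 0.76 · r_yy = 0.5512; r_yy = 0.5512 / 0.76 ≈ 0.73.

0.73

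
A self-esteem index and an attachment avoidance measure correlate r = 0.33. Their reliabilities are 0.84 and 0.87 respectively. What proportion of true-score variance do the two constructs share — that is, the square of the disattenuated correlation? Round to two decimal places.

0.15

Disattenuated r = 0.33 / √(0.84 × 0.87) = 0.33 / 0.8549 = 0.3860.
Shared true-score variance = 0.3860² = 0.1490 ≈ 0.15.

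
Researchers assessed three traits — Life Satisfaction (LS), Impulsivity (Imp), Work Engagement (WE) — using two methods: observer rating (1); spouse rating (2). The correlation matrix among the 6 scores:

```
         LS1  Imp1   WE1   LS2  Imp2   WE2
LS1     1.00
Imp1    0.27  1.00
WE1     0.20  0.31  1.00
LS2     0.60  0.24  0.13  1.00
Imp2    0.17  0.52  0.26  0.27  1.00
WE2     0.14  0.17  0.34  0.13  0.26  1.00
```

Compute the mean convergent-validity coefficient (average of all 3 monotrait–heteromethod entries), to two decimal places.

Convergent values: 0.60, 0.52, 0.34; mean = 1.46/3 = 0.49.

0.49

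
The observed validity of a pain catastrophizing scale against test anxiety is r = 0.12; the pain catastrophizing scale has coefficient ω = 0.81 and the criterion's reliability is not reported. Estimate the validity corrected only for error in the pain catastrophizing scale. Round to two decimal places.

0.13

Single correction: r_c = r_obs / √r_xx = 0.12 / √0.81 = 0.12 / 0.9000 ≈ 0.13.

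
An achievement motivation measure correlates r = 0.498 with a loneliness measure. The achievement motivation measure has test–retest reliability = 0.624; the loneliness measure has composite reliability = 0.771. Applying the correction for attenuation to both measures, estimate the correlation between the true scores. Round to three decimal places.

0.718

r_true = r_obs / √(r_xx · r_yy) = 0.498 / √(0.624 × 0.771) = 0.498 / √0.481104 = 0.498 / 0.6936 ≈ 0.718.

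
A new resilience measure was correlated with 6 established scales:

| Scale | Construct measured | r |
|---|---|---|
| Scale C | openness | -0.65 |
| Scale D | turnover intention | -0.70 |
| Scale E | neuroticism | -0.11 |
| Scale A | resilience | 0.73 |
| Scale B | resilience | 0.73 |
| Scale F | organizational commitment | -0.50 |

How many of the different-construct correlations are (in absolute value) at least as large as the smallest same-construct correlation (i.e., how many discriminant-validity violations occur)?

Convergent (same construct = resilience): Scale A, Scale B.
Smallest convergent = 0.73. Discriminant |r|: 0.65, 0.70, 0.11, 0.50; count ≥ 0.73 → 0.

0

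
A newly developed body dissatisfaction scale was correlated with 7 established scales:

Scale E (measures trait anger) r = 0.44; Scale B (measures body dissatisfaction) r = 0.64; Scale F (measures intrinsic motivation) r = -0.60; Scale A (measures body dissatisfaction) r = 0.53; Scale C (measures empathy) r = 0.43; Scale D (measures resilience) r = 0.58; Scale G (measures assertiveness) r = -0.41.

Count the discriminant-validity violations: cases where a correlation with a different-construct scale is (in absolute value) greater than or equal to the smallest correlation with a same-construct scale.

2

Convergent (same construct = body dissatisfaction): Scale B, Scale A.
Smallest convergent = 0.53. Discriminant |r|: 0.44, 0.60, 0.43, 0.58, 0.41; count ≥ 0.53 → 2.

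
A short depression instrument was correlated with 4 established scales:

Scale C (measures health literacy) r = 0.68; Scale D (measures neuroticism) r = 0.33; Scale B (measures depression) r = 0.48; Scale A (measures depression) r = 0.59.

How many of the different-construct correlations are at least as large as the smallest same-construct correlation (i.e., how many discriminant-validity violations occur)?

1

Convergent (same construct = depression): Scale B, Scale A.
Smallest convergent = 0.48. Discriminant values: 0.68, 0.33; count ≥ 0.48 → 1.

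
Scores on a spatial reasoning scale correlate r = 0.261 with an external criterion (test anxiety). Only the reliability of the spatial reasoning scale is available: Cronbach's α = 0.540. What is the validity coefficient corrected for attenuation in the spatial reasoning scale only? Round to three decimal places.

0.355

Single correction: r_c = r_obs / √r_xx = 0.261 / √0.540 = 0.261 / 0.7348 ≈ 0.355.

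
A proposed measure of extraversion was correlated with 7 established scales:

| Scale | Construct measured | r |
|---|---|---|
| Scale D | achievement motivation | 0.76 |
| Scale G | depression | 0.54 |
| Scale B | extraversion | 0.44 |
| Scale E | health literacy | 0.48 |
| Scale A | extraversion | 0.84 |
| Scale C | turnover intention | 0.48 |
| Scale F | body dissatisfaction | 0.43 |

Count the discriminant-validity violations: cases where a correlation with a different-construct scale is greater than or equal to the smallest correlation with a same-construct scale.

Convergent (same construct = extraversion): Scale B, Scale A.
Smallest convergent = 0.44. Discriminant values: 0.76, 0.54, 0.48, 0.48, 0.43; count ≥ 0.44 → 4.

4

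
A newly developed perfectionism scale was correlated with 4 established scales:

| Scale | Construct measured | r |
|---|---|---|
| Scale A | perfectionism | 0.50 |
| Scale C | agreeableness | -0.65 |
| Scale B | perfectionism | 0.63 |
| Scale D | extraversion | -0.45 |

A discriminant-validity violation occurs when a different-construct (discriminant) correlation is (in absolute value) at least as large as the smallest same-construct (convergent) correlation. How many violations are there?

Convergent (same construct = perfectionism): Scale A, Scale B.
Smallest convergent = 0.50. Discriminant |r|: 0.65, 0.45; count ≥ 0.50 → 1.

1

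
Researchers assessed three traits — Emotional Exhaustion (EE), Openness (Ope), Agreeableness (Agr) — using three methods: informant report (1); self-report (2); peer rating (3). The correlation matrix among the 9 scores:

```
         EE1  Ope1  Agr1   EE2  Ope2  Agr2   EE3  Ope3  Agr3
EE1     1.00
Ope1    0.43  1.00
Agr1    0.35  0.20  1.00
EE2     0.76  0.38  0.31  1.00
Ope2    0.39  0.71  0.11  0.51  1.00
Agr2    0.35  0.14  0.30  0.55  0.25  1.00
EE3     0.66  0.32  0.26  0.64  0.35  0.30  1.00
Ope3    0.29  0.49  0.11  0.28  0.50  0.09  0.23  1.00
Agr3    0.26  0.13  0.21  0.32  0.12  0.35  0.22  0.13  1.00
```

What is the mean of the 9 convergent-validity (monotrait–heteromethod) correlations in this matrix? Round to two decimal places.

Convergent values: 0.76, 0.66, 0.64, 0.71, 0.49, 0.50, 0.30, 0.21, 0.35; mean = 4.62/9 = 0.51.

0.51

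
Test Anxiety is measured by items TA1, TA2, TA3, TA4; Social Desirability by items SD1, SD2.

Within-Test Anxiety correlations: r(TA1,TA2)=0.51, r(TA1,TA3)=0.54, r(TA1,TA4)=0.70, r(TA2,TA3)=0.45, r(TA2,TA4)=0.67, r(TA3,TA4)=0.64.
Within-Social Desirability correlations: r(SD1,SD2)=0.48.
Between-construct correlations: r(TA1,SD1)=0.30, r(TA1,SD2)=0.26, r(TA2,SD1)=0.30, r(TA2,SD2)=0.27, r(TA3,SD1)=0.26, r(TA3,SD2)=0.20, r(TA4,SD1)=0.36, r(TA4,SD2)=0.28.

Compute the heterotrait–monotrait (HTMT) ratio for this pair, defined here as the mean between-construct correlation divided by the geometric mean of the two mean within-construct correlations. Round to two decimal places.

0.53

Between-construct mean = 2.23/8 = 0.2788.
Mean within-TA = 3.51/6 = 0.5850; mean within-SD = 0.48/1 = 0.4800.
Geometric mean = √(0.5850 × 0.4800) = 0.5299.
HTMT = 0.2788 / 0.5299 = 0.53.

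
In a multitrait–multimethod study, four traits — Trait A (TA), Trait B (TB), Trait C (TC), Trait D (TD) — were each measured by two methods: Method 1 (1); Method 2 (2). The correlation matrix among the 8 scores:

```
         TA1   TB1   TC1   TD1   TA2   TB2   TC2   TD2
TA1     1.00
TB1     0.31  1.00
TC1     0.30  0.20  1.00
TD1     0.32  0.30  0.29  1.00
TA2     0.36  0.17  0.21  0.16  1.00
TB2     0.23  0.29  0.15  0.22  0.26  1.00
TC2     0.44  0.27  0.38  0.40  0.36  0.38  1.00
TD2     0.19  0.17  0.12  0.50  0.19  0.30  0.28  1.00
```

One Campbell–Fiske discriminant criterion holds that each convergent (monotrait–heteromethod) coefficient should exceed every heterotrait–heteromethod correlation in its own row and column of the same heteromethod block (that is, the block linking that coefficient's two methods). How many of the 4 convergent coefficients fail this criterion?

2

Checking each validity diagonal entry against its comparison values:
TA (methods 1·2): 0.36 vs {0.23, 0.17, 0.44, 0.21, 0.19, 0.16} → fail.
TB (methods 1·2): 0.29 vs {0.17, 0.23, 0.27, 0.15, 0.17, 0.22} → pass.
TC (methods 1·2): 0.38 vs {0.21, 0.44, 0.15, 0.27, 0.12, 0.40} → fail.
TD (methods 1·2): 0.50 vs {0.16, 0.19, 0.22, 0.17, 0.40, 0.12} → pass.
2 of 4 fail.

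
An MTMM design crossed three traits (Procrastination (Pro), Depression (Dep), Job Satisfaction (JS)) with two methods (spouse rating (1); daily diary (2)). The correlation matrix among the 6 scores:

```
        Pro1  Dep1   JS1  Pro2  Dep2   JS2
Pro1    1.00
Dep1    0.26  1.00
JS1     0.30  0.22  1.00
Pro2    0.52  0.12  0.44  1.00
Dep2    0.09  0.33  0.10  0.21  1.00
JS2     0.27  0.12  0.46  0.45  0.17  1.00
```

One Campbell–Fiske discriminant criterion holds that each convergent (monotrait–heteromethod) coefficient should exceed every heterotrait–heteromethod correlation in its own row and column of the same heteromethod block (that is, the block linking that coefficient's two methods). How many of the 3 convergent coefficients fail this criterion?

0

Checking each validity diagonal entry against its comparison values:
Pro (methods 1·2): 0.52 vs {0.09, 0.12, 0.27, 0.44} → pass.
Dep (methods 1·2): 0.33 vs {0.12, 0.09, 0.12, 0.10} → pass.
JS (methods 1·2): 0.46 vs {0.44, 0.27, 0.10, 0.12} → pass.
0 of 3 fail.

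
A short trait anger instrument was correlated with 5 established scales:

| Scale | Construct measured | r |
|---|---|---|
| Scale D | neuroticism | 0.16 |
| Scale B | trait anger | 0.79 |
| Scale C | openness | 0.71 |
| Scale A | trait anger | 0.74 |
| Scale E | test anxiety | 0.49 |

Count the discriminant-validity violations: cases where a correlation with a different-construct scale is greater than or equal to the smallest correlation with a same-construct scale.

0

Convergent (same construct = trait anger): Scale B, Scale A.
Smallest convergent = 0.74. Discriminant values: 0.16, 0.71, 0.49; count ≥ 0.74 → 0.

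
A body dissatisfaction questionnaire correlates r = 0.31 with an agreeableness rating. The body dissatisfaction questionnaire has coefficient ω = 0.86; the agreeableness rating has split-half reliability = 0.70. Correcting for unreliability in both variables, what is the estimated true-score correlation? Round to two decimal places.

0.40

r_true = r_obs / √(r_xx · r_yy) = 0.31 / √(0.86 × 0.70) = 0.31 / √0.6020 = 0.31 / 0.7759 ≈ 0.40.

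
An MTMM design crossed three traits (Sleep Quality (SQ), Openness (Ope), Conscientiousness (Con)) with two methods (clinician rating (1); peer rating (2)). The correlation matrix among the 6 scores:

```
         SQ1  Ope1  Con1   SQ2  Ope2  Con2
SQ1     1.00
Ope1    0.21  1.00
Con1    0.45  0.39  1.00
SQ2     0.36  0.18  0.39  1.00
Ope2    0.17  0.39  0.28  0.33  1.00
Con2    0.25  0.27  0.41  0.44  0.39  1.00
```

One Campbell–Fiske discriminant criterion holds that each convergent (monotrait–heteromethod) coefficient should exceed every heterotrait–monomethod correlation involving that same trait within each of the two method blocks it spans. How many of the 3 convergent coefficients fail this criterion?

Checking each validity diagonal entry against its comparison values:
SQ (methods 1·2): 0.36 vs {0.21, 0.33, 0.45, 0.44} → fail.
Ope (methods 1·2): 0.39 vs {0.21, 0.33, 0.39, 0.39} → fail.
Con (methods 1·2): 0.41 vs {0.45, 0.44, 0.39, 0.39} → fail.
3 of 3 fail.

3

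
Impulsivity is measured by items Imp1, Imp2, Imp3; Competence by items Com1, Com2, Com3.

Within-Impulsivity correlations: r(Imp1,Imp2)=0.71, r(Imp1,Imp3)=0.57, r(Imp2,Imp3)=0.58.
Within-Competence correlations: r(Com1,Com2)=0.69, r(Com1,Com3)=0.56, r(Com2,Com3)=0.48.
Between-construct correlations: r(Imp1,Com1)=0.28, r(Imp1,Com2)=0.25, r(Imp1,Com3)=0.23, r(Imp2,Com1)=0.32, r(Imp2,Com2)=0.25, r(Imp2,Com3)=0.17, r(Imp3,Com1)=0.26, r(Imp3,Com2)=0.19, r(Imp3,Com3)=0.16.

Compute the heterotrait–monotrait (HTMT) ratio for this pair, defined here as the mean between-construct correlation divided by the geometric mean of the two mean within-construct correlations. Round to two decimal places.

0.39

Between-construct mean = 2.11/9 = 0.2344.
Mean within-Imp = 1.86/3 = 0.6200; mean within-Com = 1.73/3 = 0.5767.
Geometric mean = √(0.6200 × 0.5767) = 0.5980.
HTMT = 0.2344 / 0.5980 = 0.39.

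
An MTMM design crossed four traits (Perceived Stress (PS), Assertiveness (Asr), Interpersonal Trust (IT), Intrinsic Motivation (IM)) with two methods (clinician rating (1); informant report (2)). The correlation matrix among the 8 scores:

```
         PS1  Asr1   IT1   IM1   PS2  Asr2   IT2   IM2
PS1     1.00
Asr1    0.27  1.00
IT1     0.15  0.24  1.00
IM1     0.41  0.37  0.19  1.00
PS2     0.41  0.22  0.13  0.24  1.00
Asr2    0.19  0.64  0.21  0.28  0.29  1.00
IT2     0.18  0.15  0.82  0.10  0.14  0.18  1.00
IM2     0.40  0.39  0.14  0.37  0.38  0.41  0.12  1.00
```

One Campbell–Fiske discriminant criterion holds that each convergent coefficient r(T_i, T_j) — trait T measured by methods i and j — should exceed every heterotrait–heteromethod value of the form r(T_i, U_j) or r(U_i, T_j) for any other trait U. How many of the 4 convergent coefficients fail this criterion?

Convergent coefficients and their comparison sets:
PS (methods 1·2): 0.41 vs {0.19, 0.22, 0.18, 0.13, 0.40, 0.24} → pass.
Asr (methods 1·2): 0.64 vs {0.22, 0.19, 0.15, 0.21, 0.39, 0.28} → pass.
IT (methods 1·2): 0.82 vs {0.13, 0.18, 0.21, 0.15, 0.14, 0.10} → pass.
IM (methods 1·2): 0.37 vs {0.24, 0.40, 0.28, 0.39, 0.10, 0.14} → fail.
1 of 4 fail.

1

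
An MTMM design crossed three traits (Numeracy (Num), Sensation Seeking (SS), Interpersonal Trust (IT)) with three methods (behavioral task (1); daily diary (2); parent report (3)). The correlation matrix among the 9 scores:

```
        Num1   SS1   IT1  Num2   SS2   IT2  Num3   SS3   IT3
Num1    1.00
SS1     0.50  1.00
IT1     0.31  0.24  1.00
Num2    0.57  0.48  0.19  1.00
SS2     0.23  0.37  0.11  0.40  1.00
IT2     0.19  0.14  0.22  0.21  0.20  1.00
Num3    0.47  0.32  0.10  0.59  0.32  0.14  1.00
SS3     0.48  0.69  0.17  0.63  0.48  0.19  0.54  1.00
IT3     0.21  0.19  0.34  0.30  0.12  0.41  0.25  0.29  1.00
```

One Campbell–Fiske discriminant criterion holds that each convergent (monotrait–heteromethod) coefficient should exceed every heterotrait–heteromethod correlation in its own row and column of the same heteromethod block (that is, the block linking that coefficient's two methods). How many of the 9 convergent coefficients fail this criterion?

4

Checking each validity diagonal entry against its comparison values:
Num (methods 1·2): 0.57 vs {0.23, 0.48, 0.19, 0.19} → pass.
Num (methods 1·3): 0.47 vs {0.48, 0.32, 0.21, 0.10} → fail.
Num (methods 2·3): 0.59 vs {0.63, 0.32, 0.30, 0.14} → fail.
SS (methods 1·2): 0.37 vs {0.48, 0.23, 0.14, 0.11} → fail.
SS (methods 1·3): 0.69 vs {0.32, 0.48, 0.19, 0.17} → pass.
SS (methods 2·3): 0.48 vs {0.32, 0.63, 0.12, 0.19} → fail.
IT (methods 1·2): 0.22 vs {0.19, 0.19, 0.11, 0.14} → pass.
IT (methods 1·3): 0.34 vs {0.10, 0.21, 0.17, 0.19} → pass.
IT (methods 2·3): 0.41 vs {0.14, 0.30, 0.19, 0.12} → pass.
4 of 9 fail.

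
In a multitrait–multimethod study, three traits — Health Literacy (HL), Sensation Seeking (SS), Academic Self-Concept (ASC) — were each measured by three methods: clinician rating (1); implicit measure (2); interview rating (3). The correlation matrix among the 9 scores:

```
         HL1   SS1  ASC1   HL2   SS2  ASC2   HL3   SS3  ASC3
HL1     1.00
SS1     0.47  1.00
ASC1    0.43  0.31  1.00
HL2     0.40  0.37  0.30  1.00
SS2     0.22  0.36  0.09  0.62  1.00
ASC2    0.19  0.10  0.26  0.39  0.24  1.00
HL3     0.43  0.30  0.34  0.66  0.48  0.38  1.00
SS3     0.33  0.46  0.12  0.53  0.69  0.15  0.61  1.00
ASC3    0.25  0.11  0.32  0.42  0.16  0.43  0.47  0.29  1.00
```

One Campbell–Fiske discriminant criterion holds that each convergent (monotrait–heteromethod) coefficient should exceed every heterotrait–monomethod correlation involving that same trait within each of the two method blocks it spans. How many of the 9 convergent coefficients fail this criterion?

7

Convergent coefficients and their comparison sets:
HL (methods 1·2): 0.40 vs {0.47, 0.62, 0.43, 0.39} → fail.
HL (methods 1·3): 0.43 vs {0.47, 0.61, 0.43, 0.47} → fail.
HL (methods 2·3): 0.66 vs {0.62, 0.61, 0.39, 0.47} → pass.
SS (methods 1·2): 0.36 vs {0.47, 0.62, 0.31, 0.24} → fail.
SS (methods 1·3): 0.46 vs {0.47, 0.61, 0.31, 0.29} → fail.
SS (methods 2·3): 0.69 vs {0.62, 0.61, 0.24, 0.29} → pass.
ASC (methods 1·2): 0.26 vs {0.43, 0.39, 0.31, 0.24} → fail.
ASC (methods 1·3): 0.32 vs {0.43, 0.47, 0.31, 0.29} → fail.
ASC (methods 2·3): 0.43 vs {0.39, 0.47, 0.24, 0.29} → fail.
7 of 9 fail.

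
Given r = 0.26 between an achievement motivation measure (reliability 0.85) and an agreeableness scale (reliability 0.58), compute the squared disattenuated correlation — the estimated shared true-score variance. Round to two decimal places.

0.14

Disattenuated r = 0.26 / √(0.85 × 0.58) = 0.26 / 0.7021 = 0.3703.
Shared true-score variance = 0.3703² = 0.1371 ≈ 0.14.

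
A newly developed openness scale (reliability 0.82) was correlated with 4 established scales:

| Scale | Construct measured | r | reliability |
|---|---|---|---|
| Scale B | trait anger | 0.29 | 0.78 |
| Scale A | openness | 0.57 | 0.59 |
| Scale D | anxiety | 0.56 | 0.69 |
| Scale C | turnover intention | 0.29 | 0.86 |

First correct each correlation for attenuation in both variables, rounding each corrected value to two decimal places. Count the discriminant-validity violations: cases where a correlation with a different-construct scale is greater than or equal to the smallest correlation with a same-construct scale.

0

Disattenuated r (r / √(r_scale · r_new)):
  Scale B (disc): 0.29 / √(0.78·0.82) = 0.36
  Scale A (conv): 0.57 / √(0.59·0.82) = 0.82
  Scale D (disc): 0.56 / √(0.69·0.82) = 0.74
  Scale C (disc): 0.29 / √(0.86·0.82) = 0.35
Smallest convergent = 0.82. Discriminant values: 0.36, 0.74, 0.35; count ≥ 0.82 → 0.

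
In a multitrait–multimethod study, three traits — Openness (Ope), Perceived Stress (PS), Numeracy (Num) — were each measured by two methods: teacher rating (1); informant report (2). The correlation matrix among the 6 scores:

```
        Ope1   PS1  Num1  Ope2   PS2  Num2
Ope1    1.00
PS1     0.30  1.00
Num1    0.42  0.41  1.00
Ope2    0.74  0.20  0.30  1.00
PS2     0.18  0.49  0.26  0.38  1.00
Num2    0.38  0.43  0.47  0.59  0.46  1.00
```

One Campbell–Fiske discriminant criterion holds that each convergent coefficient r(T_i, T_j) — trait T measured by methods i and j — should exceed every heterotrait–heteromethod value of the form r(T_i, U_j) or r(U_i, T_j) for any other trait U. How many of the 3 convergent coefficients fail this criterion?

0

Checking each validity diagonal entry against its comparison values:
Ope (methods 1·2): 0.74 vs {0.18, 0.20, 0.38, 0.30} → pass.
PS (methods 1·2): 0.49 vs {0.20, 0.18, 0.43, 0.26} → pass.
Num (methods 1·2): 0.47 vs {0.30, 0.38, 0.26, 0.43} → pass.
0 of 3 fail.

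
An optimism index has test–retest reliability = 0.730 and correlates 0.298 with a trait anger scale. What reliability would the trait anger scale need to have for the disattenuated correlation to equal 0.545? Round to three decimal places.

r_true = r_obs / √(r_xx · r_yy) ⇒ 0.545 = 0.298 / √(0.730 · r_yy).
√(0.730 · r_yy) = 0.298 / 0.545 = 0.5468; 0.730 · r_yy = 0.2990; r_yy = 0.2990 / 0.730 ≈ 0.410.

0.410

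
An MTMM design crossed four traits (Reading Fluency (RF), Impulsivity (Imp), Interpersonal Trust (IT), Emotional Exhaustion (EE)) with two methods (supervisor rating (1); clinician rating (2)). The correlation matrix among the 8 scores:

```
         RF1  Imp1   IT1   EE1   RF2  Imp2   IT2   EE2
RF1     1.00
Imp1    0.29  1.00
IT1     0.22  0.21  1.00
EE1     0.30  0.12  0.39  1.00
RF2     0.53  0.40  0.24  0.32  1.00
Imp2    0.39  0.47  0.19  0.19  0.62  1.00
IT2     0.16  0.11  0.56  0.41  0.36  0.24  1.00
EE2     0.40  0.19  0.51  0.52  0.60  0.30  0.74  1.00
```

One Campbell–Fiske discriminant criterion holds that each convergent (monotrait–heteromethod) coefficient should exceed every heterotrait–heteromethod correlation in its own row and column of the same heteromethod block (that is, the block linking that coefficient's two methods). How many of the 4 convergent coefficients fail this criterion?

0

Convergent coefficients and their comparison sets:
RF (methods 1·2): 0.53 vs {0.39, 0.40, 0.16, 0.24, 0.40, 0.32} → pass.
Imp (methods 1·2): 0.47 vs {0.40, 0.39, 0.11, 0.19, 0.19, 0.19} → pass.
IT (methods 1·2): 0.56 vs {0.24, 0.16, 0.19, 0.11, 0.51, 0.41} → pass.
EE (methods 1·2): 0.52 vs {0.32, 0.40, 0.19, 0.19, 0.41, 0.51} → pass.
0 of 4 fail.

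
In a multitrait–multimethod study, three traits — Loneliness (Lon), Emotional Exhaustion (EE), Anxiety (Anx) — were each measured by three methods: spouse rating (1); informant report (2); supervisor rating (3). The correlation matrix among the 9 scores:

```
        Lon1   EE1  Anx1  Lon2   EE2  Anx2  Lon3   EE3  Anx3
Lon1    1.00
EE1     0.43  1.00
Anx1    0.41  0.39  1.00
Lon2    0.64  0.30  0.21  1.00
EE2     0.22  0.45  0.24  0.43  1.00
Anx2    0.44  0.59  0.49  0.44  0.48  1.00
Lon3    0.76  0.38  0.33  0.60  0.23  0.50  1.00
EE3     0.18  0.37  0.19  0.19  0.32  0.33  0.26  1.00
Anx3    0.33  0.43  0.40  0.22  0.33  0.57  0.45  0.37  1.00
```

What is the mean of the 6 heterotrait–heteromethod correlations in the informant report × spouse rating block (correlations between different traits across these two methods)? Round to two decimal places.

0.33

HTHM values (method 2 × method 1): 0.30, 0.21, 0.22, 0.24, 0.44, 0.59; mean = 2.00/6 = 0.33.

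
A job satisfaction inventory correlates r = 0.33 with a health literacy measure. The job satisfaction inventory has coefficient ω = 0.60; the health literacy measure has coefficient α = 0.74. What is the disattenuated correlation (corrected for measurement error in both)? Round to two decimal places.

0.50

r_true = r_obs / √(r_xx · r_yy) = 0.33 / √(0.60 × 0.74) = 0.33 / √0.4440 = 0.33 / 0.6663 ≈ 0.50.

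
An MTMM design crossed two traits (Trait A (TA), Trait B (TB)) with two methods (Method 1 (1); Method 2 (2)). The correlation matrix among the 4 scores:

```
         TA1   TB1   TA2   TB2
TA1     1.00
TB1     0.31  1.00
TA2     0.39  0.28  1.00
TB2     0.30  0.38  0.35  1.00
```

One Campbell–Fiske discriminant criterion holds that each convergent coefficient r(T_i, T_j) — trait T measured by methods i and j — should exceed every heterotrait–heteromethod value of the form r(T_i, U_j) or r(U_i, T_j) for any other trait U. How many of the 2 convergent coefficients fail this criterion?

Checking each validity diagonal entry against its comparison values:
TA (methods 1·2): 0.39 vs {0.30, 0.28} → pass.
TB (methods 1·2): 0.38 vs {0.28, 0.30} → pass.
0 of 2 fail.

0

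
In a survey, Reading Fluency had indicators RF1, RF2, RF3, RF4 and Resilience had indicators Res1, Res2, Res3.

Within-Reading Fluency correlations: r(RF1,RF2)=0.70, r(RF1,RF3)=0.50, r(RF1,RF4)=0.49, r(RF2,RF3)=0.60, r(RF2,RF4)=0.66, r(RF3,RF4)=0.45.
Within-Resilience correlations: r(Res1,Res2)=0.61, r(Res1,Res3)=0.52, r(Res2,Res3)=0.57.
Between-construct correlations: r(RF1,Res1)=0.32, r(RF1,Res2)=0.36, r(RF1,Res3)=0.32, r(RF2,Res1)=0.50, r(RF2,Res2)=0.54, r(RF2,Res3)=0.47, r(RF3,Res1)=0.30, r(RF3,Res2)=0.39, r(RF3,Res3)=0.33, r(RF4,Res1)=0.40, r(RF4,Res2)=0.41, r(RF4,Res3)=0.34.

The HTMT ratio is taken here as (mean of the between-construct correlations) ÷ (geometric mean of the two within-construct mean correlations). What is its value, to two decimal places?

0.69

Mean heterotrait r = 4.68/12 = 0.3900.
Mean within-RF = 3.40/6 = 0.5667; mean within-Res = 1.70/3 = 0.5667.
Geometric mean = √(0.5667 × 0.5667) = 0.5667.
HTMT = 0.3900 / 0.5667 = 0.69.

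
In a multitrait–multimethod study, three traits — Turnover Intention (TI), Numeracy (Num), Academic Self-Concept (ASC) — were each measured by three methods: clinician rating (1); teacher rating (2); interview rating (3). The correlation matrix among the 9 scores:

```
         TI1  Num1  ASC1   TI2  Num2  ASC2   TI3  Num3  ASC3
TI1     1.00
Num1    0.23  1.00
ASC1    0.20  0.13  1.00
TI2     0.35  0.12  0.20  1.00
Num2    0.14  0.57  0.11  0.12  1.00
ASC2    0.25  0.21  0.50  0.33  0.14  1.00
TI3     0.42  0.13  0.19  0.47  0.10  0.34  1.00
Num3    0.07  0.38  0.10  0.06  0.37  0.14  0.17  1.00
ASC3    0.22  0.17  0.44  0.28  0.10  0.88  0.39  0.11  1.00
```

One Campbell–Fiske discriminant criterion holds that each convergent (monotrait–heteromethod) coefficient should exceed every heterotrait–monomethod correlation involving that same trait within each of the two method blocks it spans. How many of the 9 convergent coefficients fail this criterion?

0

Each convergent coefficient versus the relevant comparison correlations:
TI (methods 1·2): 0.35 vs {0.23, 0.12, 0.20, 0.33} → pass.
TI (methods 1·3): 0.42 vs {0.23, 0.17, 0.20, 0.39} → pass.
TI (methods 2·3): 0.47 vs {0.12, 0.17, 0.33, 0.39} → pass.
Num (methods 1·2): 0.57 vs {0.23, 0.12, 0.13, 0.14} → pass.
Num (methods 1·3): 0.38 vs {0.23, 0.17, 0.13, 0.11} → pass.
Num (methods 2·3): 0.37 vs {0.12, 0.17, 0.14, 0.11} → pass.
ASC (methods 1·2): 0.50 vs {0.20, 0.33, 0.13, 0.14} → pass.
ASC (methods 1·3): 0.44 vs {0.20, 0.39, 0.13, 0.11} → pass.
ASC (methods 2·3): 0.88 vs {0.33, 0.39, 0.14, 0.11} → pass.
0 of 9 fail.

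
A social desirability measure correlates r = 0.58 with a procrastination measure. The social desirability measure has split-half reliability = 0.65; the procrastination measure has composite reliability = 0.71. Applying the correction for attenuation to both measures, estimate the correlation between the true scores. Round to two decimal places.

r_true = r_obs / √(r_xx · r_yy) = 0.58 / √(0.65 × 0.71) = 0.58 / √0.4615 = 0.58 / 0.6793 ≈ 0.85.

0.85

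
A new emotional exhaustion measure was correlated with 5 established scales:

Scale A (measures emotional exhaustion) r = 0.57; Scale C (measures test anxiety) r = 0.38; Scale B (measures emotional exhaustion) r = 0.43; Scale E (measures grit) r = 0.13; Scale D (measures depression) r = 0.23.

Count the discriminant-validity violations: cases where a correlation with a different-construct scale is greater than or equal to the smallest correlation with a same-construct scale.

Convergent (same construct = emotional exhaustion): Scale A, Scale B.
Smallest convergent = 0.43. Discriminant values: 0.38, 0.13, 0.23; count ≥ 0.43 → 0.

0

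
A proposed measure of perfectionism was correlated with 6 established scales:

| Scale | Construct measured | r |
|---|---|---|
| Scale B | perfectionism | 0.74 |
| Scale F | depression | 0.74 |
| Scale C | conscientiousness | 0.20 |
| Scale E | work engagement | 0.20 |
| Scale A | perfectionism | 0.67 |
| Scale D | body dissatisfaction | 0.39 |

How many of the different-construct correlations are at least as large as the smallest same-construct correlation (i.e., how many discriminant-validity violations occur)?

Convergent (same construct = perfectionism): Scale B, Scale A.
Smallest convergent = 0.67. Discriminant values: 0.74, 0.20, 0.20, 0.39; count ≥ 0.67 → 1.

1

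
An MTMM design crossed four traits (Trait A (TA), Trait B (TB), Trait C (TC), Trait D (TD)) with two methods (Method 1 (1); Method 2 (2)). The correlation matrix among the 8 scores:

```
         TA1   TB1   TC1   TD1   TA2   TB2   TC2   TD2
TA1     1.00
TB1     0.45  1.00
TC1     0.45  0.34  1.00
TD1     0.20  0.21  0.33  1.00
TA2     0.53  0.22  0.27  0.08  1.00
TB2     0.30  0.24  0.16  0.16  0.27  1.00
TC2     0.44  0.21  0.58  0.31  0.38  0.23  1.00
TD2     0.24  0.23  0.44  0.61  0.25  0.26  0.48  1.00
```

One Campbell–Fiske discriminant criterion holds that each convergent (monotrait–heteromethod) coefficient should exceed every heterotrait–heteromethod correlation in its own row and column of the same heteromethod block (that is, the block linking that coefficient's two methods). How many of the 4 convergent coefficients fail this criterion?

Each convergent coefficient versus the relevant comparison correlations:
TA (methods 1·2): 0.53 vs {0.30, 0.22, 0.44, 0.27, 0.24, 0.08} → pass.
TB (methods 1·2): 0.24 vs {0.22, 0.30, 0.21, 0.16, 0.23, 0.16} → fail.
TC (methods 1·2): 0.58 vs {0.27, 0.44, 0.16, 0.21, 0.44, 0.31} → pass.
TD (methods 1·2): 0.61 vs {0.08, 0.24, 0.16, 0.23, 0.31, 0.44} → pass.
1 of 4 fail.

1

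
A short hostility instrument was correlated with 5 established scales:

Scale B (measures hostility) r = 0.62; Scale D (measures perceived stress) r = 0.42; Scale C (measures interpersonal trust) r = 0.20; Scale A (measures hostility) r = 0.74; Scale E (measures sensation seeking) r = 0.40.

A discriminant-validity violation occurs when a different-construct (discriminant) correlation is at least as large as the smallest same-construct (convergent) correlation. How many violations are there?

Convergent (same construct = hostility): Scale B, Scale A.
Smallest convergent = 0.62. Discriminant values: 0.42, 0.20, 0.40; count ≥ 0.62 → 0.

0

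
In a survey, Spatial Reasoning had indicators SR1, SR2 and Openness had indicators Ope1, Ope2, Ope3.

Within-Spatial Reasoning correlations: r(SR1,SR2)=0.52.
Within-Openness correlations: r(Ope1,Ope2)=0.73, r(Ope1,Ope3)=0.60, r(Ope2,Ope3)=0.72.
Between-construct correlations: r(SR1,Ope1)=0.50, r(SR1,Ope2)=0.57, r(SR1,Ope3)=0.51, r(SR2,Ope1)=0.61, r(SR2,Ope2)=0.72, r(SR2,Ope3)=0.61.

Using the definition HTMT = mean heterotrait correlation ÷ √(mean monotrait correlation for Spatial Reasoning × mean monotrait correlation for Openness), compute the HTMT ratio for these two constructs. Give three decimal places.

0.984

Between-construct mean = 3.52/6 = 0.5867.
Mean within-SR = 0.52/1 = 0.5200; mean within-Ope = 2.05/3 = 0.6833.
Geometric mean = √(0.5200 × 0.6833) = 0.5961.
HTMT = 0.5867 / 0.5961 = 0.984.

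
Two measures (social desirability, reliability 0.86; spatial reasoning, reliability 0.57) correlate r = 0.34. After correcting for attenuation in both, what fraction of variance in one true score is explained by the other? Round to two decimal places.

0.24

Disattenuated r = 0.34 / √(0.86 × 0.57) = 0.34 / 0.7001 = 0.4856.
Shared true-score variance = 0.4856² = 0.2358 ≈ 0.24.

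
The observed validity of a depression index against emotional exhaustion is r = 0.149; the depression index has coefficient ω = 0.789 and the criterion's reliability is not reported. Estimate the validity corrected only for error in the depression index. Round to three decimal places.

Single correction: r_c = r_obs / √r_xx = 0.149 / √0.789 = 0.149 / 0.8883 ≈ 0.168.

0.168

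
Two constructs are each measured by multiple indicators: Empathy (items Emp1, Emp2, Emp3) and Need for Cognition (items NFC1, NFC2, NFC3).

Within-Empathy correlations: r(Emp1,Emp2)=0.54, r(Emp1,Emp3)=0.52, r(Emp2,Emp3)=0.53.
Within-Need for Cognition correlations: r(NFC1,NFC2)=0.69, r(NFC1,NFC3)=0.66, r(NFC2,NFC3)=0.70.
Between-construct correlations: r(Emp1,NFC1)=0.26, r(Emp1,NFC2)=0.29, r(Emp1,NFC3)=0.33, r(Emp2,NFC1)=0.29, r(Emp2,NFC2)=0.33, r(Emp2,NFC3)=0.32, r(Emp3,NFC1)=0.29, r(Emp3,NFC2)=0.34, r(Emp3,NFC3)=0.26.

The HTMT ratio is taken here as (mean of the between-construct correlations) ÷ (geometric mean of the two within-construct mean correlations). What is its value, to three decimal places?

Mean between = 2.71/9 = 0.3011.
Mean within-Emp = 1.59/3 = 0.5300; mean within-NFC = 2.05/3 = 0.6833.
Geometric mean = √(0.5300 × 0.6833) = 0.6018.
HTMT = 0.3011 / 0.6018 = 0.500.

0.500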